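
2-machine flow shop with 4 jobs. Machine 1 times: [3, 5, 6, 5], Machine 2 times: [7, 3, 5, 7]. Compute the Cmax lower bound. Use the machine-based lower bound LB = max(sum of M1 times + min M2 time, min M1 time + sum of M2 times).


LB1 = sum(M1 times) + min(M2 times) = 19 + 3 = 22
LB2 = min(M1 times) + sum(M2 times) = 3 + 22 = 25
Lower bound = max(LB1, LB2) = max(22, 25) = 25

25


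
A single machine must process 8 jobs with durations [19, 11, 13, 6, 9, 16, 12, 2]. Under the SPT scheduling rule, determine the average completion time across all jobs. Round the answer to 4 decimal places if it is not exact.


Sort jobs by processing time (SPT order): [2, 6, 9, 11, 12, 13, 16, 19]
Compute completion times sequentially:
  Job 1: processing = 2, completes at 2
  Job 2: processing = 6, completes at 8
  Job 3: processing = 9, completes at 17
  Job 4: processing = 11, completes at 28
  Job 5: processing = 12, completes at 40
  Job 6: processing = 13, completes at 53
  Job 7: processing = 16, completes at 69
  Job 8: processing = 19, completes at 88
Sum of completion times = 305
Average completion time = 305/8 = 38.125

38.125


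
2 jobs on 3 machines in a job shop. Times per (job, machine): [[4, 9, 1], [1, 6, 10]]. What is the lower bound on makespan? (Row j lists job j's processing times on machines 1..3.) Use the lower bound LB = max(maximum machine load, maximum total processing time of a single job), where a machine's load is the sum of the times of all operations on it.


Machine loads:
  Machine 1: 4 + 1 = 5
  Machine 2: 9 + 6 = 15
  Machine 3: 1 + 10 = 11
Max machine load = 15
Job totals:
  Job 1: 14
  Job 2: 17
Max job total = 17
Lower bound = max(15, 17) = 17

17


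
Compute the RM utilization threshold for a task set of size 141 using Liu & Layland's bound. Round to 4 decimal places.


Compute 2^(1/141) = 1.0049280405
Subtract 1: 1.0049280405 - 1 = 0.0049280405
Multiply by n: 141 * 0.0049280405 = 0.6948537105
Round to 4 dp: 0.6949

0.6949


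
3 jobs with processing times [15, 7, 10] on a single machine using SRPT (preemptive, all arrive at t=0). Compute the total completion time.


Since all jobs arrive at t=0, SRPT equals SPT ordering.
SPT order: [7, 10, 15]
Completion times:
  Job 1: p=7, C=7
  Job 2: p=10, C=17
  Job 3: p=15, C=32
Total completion time = 7 + 17 + 32 = 56

56


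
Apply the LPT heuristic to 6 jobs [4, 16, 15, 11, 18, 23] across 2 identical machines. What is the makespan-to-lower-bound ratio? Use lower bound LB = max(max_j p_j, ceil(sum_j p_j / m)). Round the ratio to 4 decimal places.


LPT order: [23, 18, 16, 15, 11, 4]
Machine loads after assignment: [42, 45]
LPT makespan = 45
Lower bound = max(max_job, ceil(total/2)) = max(23, 44) = 44
Ratio = 45 / 44 = 1.0227

1.0227


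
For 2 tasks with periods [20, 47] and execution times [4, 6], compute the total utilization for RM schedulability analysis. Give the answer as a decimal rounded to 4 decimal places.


Compute individual utilizations (exact fractions):
  Task 1: C/T = 4/20 = 1/5 (approx. 0.2)
  Task 2: C/T = 6/47 (approx. 0.1277)
Total utilization U = 1/5 + 6/47 = 77/235
Rounded to 4 decimal places: U = 0.3277
RM (Liu & Layland) bound for 2 tasks = 0.828427; compare with U = 77/235 (approx. 0.327660)
U <= bound, so schedulable by RM sufficient condition.

0.3277


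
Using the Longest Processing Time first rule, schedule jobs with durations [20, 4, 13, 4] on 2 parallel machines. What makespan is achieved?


Sort jobs in decreasing order (LPT): [20, 13, 4, 4]
Assign each job to the least loaded machine:
  Machine 1: jobs [20], load = 20
  Machine 2: jobs [13, 4, 4], load = 21
Makespan = max load = 21

21


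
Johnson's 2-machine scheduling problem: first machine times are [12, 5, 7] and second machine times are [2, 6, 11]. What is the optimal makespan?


Apply Johnson's rule:
  Group 1 (a <= b): [(2, 5, 6), (3, 7, 11)]
  Group 2 (a > b): [(1, 12, 2)]
Optimal job order: [2, 3, 1]
Schedule:
  Job 2: M1 done at 5, M2 done at 11
  Job 3: M1 done at 12, M2 done at 23
  Job 1: M1 done at 24, M2 done at 26
Makespan = 26

26


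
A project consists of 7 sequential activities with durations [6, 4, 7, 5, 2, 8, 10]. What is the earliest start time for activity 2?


Activity 2 starts after activities 1 through 1 complete.
Predecessor durations: [6]
ES = 6 = 6

6


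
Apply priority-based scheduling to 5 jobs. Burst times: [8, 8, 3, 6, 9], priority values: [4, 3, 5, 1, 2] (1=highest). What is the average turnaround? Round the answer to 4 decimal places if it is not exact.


Sort by priority (ascending = highest first):
Order: [(1, 6), (2, 9), (3, 8), (4, 8), (5, 3)]
Completion times:
  Priority 1, burst=6, C=6
  Priority 2, burst=9, C=15
  Priority 3, burst=8, C=23
  Priority 4, burst=8, C=31
  Priority 5, burst=3, C=34
Average turnaround = 109/5 = 21.8

21.8


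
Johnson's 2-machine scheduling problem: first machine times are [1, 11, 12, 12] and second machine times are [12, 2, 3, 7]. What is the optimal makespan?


Apply Johnson's rule:
  Group 1 (a <= b): [(1, 1, 12)]
  Group 2 (a > b): [(4, 12, 7), (3, 12, 3), (2, 11, 2)]
Optimal job order: [1, 4, 3, 2]
Schedule:
  Job 1: M1 done at 1, M2 done at 13
  Job 4: M1 done at 13, M2 done at 20
  Job 3: M1 done at 25, M2 done at 28
  Job 2: M1 done at 36, M2 done at 38
Makespan = 38

38


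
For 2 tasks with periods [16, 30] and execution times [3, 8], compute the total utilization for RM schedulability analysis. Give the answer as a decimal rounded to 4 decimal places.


Compute individual utilizations (exact fractions):
  Task 1: C/T = 3/16 (approx. 0.1875)
  Task 2: C/T = 8/30 = 4/15 (approx. 0.2667)
Total utilization U = 3/16 + 4/15 = 109/240
Rounded to 4 decimal places: U = 0.4542
RM (Liu & Layland) bound for 2 tasks = 0.828427; compare with U = 109/240 (approx. 0.454167)
U <= bound, so schedulable by RM sufficient condition.

0.4542


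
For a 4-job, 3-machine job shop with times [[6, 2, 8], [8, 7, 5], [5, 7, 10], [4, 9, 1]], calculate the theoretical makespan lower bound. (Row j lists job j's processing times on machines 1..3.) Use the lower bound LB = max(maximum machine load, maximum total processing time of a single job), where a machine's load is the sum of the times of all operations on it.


Machine loads:
  Machine 1: 6 + 8 + 5 + 4 = 23
  Machine 2: 2 + 7 + 7 + 9 = 25
  Machine 3: 8 + 5 + 10 + 1 = 24
Max machine load = 25
Job totals:
  Job 1: 16
  Job 2: 20
  Job 3: 22
  Job 4: 14
Max job total = 22
Lower bound = max(25, 22) = 25

25


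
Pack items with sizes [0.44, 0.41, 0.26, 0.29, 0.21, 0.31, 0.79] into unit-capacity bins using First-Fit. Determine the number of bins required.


Place items sequentially using First-Fit:
  Item 0.44 -> new Bin 1
  Item 0.41 -> Bin 1 (now 0.85)
  Item 0.26 -> new Bin 2
  Item 0.29 -> Bin 2 (now 0.55)
  Item 0.21 -> Bin 2 (now 0.76)
  Item 0.31 -> new Bin 3
  Item 0.79 -> new Bin 4
Total bins used = 4

4


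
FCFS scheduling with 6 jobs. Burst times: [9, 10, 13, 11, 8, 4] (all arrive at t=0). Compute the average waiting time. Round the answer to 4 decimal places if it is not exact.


FCFS order (as given): [9, 10, 13, 11, 8, 4]
Waiting times:
  Job 1: wait = 0
  Job 2: wait = 9
  Job 3: wait = 19
  Job 4: wait = 32
  Job 5: wait = 43
  Job 6: wait = 51
Sum of waiting times = 154
Average waiting time = 154/6 = 25.6667

25.6667


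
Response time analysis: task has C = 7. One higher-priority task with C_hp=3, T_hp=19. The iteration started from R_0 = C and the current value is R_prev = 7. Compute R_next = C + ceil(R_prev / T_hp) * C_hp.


R_next = C + ceil(R_prev / T_hp) * C_hp
ceil(7 / 19) = ceil(0.3684) = 1
Interference = 1 * 3 = 3
R_next = 7 + 3 = 10

10


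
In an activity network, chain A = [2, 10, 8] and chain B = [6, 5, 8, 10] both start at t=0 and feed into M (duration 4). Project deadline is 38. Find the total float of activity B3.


Forward pass: ES(B3) = sum of predecessors on chain B = 11
EF = ES + duration = 11 + 8 = 19
Backward pass: LF(M) = deadline = 38; LS(M) = 38 - 4 = 34
LF(B3) = LS(M) - sum(successors on chain B) = 34 - 10 = 24
LS = LF - duration = 24 - 8 = 16
Total float = LS - ES = 16 - 11 = 5

5


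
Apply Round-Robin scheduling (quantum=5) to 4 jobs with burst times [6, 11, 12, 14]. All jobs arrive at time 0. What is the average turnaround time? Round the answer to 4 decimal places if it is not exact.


Time quantum = 5
Execution trace:
  J1 runs 5 units, time = 5
  J2 runs 5 units, time = 10
  J3 runs 5 units, time = 15
  J4 runs 5 units, time = 20
  J1 runs 1 units, time = 21
  J2 runs 5 units, time = 26
  J3 runs 5 units, time = 31
  J4 runs 5 units, time = 36
  J2 runs 1 units, time = 37
  J3 runs 2 units, time = 39
  J4 runs 4 units, time = 43
Finish times: [21, 37, 39, 43]
Average turnaround = 140/4 = 35.0

35.0


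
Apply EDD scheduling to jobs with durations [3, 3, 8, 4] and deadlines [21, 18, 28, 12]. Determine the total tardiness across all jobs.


Sort by due date (EDD order): [(4, 12), (3, 18), (3, 21), (8, 28)]
Compute completion times and tardiness:
  Job 1: p=4, d=12, C=4, tardiness=max(0,4-12)=0
  Job 2: p=3, d=18, C=7, tardiness=max(0,7-18)=0
  Job 3: p=3, d=21, C=10, tardiness=max(0,10-21)=0
  Job 4: p=8, d=28, C=18, tardiness=max(0,18-28)=0
Total tardiness = 0

0


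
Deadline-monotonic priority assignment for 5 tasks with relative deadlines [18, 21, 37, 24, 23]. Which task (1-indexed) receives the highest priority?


Sort tasks by relative deadline (ascending):
  Task 1: deadline = 18
  Task 2: deadline = 21
  Task 5: deadline = 23
  Task 4: deadline = 24
  Task 3: deadline = 37
Priority order (highest first): [1, 2, 5, 4, 3]
Highest priority task = 1

1


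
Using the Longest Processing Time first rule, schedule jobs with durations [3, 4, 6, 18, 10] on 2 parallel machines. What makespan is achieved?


Sort jobs in decreasing order (LPT): [18, 10, 6, 4, 3]
Assign each job to the least loaded machine:
  Machine 1: jobs [18, 3], load = 21
  Machine 2: jobs [10, 6, 4], load = 20
Makespan = max load = 21

21


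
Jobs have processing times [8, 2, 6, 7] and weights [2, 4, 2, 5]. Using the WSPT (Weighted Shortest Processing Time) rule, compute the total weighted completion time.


Compute p/w ratios and sort ascending (WSPT): [(2, 4), (7, 5), (6, 2), (8, 2)]
Compute weighted completion times:
  Job (p=2,w=4): C=2, w*C=4*2=8
  Job (p=7,w=5): C=9, w*C=5*9=45
  Job (p=6,w=2): C=15, w*C=2*15=30
  Job (p=8,w=2): C=23, w*C=2*23=46
Total weighted completion time = 129

129


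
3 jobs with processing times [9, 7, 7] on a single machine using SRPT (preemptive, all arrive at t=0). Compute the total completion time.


Since all jobs arrive at t=0, SRPT equals SPT ordering.
SPT order: [7, 7, 9]
Completion times:
  Job 1: p=7, C=7
  Job 2: p=7, C=14
  Job 3: p=9, C=23
Total completion time = 7 + 14 + 23 = 44

44


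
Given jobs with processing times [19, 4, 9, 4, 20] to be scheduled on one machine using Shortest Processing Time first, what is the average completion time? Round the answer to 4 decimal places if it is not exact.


Sort jobs by processing time (SPT order): [4, 4, 9, 19, 20]
Compute completion times sequentially:
  Job 1: processing = 4, completes at 4
  Job 2: processing = 4, completes at 8
  Job 3: processing = 9, completes at 17
  Job 4: processing = 19, completes at 36
  Job 5: processing = 20, completes at 56
Sum of completion times = 121
Average completion time = 121/5 = 24.2

24.2


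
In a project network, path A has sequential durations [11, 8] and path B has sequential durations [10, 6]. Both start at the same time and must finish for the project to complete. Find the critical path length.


Path A total = 11 + 8 = 19
Path B total = 10 + 6 = 16
Critical path = longest path = max(19, 16) = 19

19


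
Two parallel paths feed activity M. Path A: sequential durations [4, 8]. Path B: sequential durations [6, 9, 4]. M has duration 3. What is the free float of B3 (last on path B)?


ES(B3) = sum of predecessors on chain B = 15
EF(B3) = ES + duration = 15 + 4 = 19
Successor of B3 is M. ES(M) = max(sum(A), sum(B)) = max(12, 19) = 19
Free float = ES(successor) - EF(current) = 19 - 19 = 0

0


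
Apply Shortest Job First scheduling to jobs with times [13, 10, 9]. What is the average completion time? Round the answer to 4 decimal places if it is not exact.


SJF order (ascending): [9, 10, 13]
Completion times:
  Job 1: burst=9, C=9
  Job 2: burst=10, C=19
  Job 3: burst=13, C=32
Average completion = 60/3 = 20.0

20.0


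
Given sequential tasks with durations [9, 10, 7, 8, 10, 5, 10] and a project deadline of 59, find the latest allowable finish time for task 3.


LF(activity 3) = deadline - sum of successor durations
Successors: activities 4 through 7 with durations [8, 10, 5, 10]
Sum of successor durations = 33
LF = 59 - 33 = 26

26


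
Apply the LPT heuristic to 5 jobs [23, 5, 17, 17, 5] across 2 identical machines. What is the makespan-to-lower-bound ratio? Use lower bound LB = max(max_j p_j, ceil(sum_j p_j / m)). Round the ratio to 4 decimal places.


LPT order: [23, 17, 17, 5, 5]
Machine loads after assignment: [33, 34]
LPT makespan = 34
Lower bound = max(max_job, ceil(total/2)) = max(23, 34) = 34
Ratio = 34 / 34 = 1.0

1.0


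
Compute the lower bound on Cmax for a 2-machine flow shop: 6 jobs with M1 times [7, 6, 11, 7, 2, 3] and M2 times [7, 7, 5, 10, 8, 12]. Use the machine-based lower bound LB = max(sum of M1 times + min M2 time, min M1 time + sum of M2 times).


LB1 = sum(M1 times) + min(M2 times) = 36 + 5 = 41
LB2 = min(M1 times) + sum(M2 times) = 2 + 49 = 51
Lower bound = max(LB1, LB2) = max(41, 51) = 51

51


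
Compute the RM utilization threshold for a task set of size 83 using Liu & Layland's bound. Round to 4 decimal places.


Compute 2^(1/83) = 1.0083861392
Subtract 1: 1.0083861392 - 1 = 0.0083861392
Multiply by n: 83 * 0.0083861392 = 0.6960495536
Round to 4 dp: 0.6960

0.6960


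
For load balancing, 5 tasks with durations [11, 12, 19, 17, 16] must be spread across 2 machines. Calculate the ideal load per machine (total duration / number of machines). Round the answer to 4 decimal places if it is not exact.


Total processing time = 11 + 12 + 19 + 17 + 16 = 75
Number of machines = 2
Ideal balanced load = 75 / 2 = 37.5

37.5


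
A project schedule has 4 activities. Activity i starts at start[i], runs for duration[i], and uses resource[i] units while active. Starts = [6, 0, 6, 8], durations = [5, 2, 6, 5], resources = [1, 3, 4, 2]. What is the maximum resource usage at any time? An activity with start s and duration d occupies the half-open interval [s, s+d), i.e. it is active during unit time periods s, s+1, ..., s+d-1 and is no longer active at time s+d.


Each activity i is active on [start_i, start_i + duration_i).
Compute total resource usage per time slot:
  t=0: active resources = [3], total = 3
  t=1: active resources = [3], total = 3
  t=2: active resources = [], total = 0
  t=3: active resources = [], total = 0
  t=4: active resources = [], total = 0
  t=5: active resources = [], total = 0
  t=6: active resources = [1, 4], total = 5
  t=7: active resources = [1, 4], total = 5
  t=8: active resources = [1, 4, 2], total = 7
  t=9: active resources = [1, 4, 2], total = 7
  t=10: active resources = [1, 4, 2], total = 7
  t=11: active resources = [4, 2], total = 6
  t=12: active resources = [2], total = 2
Peak resource demand = 7

7


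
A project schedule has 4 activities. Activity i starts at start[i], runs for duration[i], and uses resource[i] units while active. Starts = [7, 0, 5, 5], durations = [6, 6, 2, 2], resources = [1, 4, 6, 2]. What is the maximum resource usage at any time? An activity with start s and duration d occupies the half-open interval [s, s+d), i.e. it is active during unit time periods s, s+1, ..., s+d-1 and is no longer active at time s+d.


Each activity i is active on [start_i, start_i + duration_i).
Compute total resource usage per time slot:
  t=0: active resources = [4], total = 4
  t=1: active resources = [4], total = 4
  t=2: active resources = [4], total = 4
  t=3: active resources = [4], total = 4
  t=4: active resources = [4], total = 4
  t=5: active resources = [4, 6, 2], total = 12
  t=6: active resources = [6, 2], total = 8
  t=7: active resources = [1], total = 1
  t=8: active resources = [1], total = 1
  t=9: active resources = [1], total = 1
  t=10: active resources = [1], total = 1
  t=11: active resources = [1], total = 1
  t=12: active resources = [1], total = 1
Peak resource demand = 12

12


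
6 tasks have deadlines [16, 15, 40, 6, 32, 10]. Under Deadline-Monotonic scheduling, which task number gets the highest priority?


Sort tasks by relative deadline (ascending):
  Task 4: deadline = 6
  Task 6: deadline = 10
  Task 2: deadline = 15
  Task 1: deadline = 16
  Task 5: deadline = 32
  Task 3: deadline = 40
Priority order (highest first): [4, 6, 2, 1, 5, 3]
Highest priority task = 4

4


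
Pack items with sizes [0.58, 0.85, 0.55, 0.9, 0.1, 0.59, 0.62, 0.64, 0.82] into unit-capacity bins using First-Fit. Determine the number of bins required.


Place items sequentially using First-Fit:
  Item 0.58 -> new Bin 1
  Item 0.85 -> new Bin 2
  Item 0.55 -> new Bin 3
  Item 0.9 -> new Bin 4
  Item 0.1 -> Bin 1 (now 0.68)
  Item 0.59 -> new Bin 5
  Item 0.62 -> new Bin 6
  Item 0.64 -> new Bin 7
  Item 0.82 -> new Bin 8
Total bins used = 8

8


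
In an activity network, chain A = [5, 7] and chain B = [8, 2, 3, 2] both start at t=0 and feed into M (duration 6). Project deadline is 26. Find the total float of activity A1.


Forward pass: ES(A1) = sum of predecessors on chain A = 0
EF = ES + duration = 0 + 5 = 5
Backward pass: LF(M) = deadline = 26; LS(M) = 26 - 6 = 20
LF(A1) = LS(M) - sum(successors on chain A) = 20 - 7 = 13
LS = LF - duration = 13 - 5 = 8
Total float = LS - ES = 8 - 0 = 8

8


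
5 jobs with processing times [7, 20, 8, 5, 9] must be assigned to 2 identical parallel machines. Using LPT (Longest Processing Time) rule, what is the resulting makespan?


Sort jobs in decreasing order (LPT): [20, 9, 8, 7, 5]
Assign each job to the least loaded machine:
  Machine 1: jobs [20, 5], load = 25
  Machine 2: jobs [9, 8, 7], load = 24
Makespan = max load = 25

25


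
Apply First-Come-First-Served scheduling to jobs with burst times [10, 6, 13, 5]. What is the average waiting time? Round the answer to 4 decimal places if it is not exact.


FCFS order (as given): [10, 6, 13, 5]
Waiting times:
  Job 1: wait = 0
  Job 2: wait = 10
  Job 3: wait = 16
  Job 4: wait = 29
Sum of waiting times = 55
Average waiting time = 55/4 = 13.75

13.75


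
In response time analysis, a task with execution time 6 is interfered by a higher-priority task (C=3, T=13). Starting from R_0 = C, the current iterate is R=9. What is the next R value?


R_next = C + ceil(R_prev / T_hp) * C_hp
ceil(9 / 13) = ceil(0.6923) = 1
Interference = 1 * 3 = 3
R_next = 6 + 3 = 9
R_next = R_prev, so the iteration has converged (response time = 9).

9


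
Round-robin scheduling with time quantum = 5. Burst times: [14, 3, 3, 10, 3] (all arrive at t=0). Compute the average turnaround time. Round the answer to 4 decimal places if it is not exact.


Time quantum = 5
Execution trace:
  J1 runs 5 units, time = 5
  J2 runs 3 units, time = 8
  J3 runs 3 units, time = 11
  J4 runs 5 units, time = 16
  J5 runs 3 units, time = 19
  J1 runs 5 units, time = 24
  J4 runs 5 units, time = 29
  J1 runs 4 units, time = 33
Finish times: [33, 8, 11, 29, 19]
Average turnaround = 100/5 = 20.0

20.0


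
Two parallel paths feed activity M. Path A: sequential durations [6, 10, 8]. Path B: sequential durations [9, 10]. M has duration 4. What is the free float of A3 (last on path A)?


ES(A3) = sum of predecessors on chain A = 16
EF(A3) = ES + duration = 16 + 8 = 24
Successor of A3 is M. ES(M) = max(sum(A), sum(B)) = max(24, 19) = 24
Free float = ES(successor) - EF(current) = 24 - 24 = 0

0


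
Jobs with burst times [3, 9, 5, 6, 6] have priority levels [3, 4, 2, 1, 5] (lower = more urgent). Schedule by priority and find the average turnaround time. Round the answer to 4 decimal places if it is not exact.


Sort by priority (ascending = highest first):
Order: [(1, 6), (2, 5), (3, 3), (4, 9), (5, 6)]
Completion times:
  Priority 1, burst=6, C=6
  Priority 2, burst=5, C=11
  Priority 3, burst=3, C=14
  Priority 4, burst=9, C=23
  Priority 5, burst=6, C=29
Average turnaround = 83/5 = 16.6

16.6


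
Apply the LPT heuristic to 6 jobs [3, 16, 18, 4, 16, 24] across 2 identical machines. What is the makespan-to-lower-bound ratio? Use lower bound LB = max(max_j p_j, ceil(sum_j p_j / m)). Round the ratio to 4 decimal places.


LPT order: [24, 18, 16, 16, 4, 3]
Machine loads after assignment: [40, 41]
LPT makespan = 41
Lower bound = max(max_job, ceil(total/2)) = max(24, 41) = 41
Ratio = 41 / 41 = 1.0

1.0


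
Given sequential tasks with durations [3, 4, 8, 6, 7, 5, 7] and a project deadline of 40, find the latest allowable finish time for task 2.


LF(activity 2) = deadline - sum of successor durations
Successors: activities 3 through 7 with durations [8, 6, 7, 5, 7]
Sum of successor durations = 33
LF = 40 - 33 = 7

7


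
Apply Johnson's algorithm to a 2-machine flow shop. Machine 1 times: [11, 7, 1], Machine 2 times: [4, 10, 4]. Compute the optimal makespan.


Apply Johnson's rule:
  Group 1 (a <= b): [(3, 1, 4), (2, 7, 10)]
  Group 2 (a > b): [(1, 11, 4)]
Optimal job order: [3, 2, 1]
Schedule:
  Job 3: M1 done at 1, M2 done at 5
  Job 2: M1 done at 8, M2 done at 18
  Job 1: M1 done at 19, M2 done at 23
Makespan = 23

23


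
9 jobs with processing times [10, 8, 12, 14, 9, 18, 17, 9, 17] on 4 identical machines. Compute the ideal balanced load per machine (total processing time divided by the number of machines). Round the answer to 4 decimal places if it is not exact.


Total processing time = 10 + 8 + 12 + 14 + 9 + 18 + 17 + 9 + 17 = 114
Number of machines = 4
Ideal balanced load = 114 / 4 = 28.5

28.5


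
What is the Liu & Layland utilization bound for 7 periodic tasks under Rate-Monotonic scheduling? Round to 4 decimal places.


Compute 2^(1/7) = 1.1040895137
Subtract 1: 1.1040895137 - 1 = 0.1040895137
Multiply by n: 7 * 0.1040895137 = 0.7286265959
Round to 4 dp: 0.7286

0.7286


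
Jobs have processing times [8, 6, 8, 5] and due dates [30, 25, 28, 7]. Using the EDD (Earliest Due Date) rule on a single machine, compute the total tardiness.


Sort by due date (EDD order): [(5, 7), (6, 25), (8, 28), (8, 30)]
Compute completion times and tardiness:
  Job 1: p=5, d=7, C=5, tardiness=max(0,5-7)=0
  Job 2: p=6, d=25, C=11, tardiness=max(0,11-25)=0
  Job 3: p=8, d=28, C=19, tardiness=max(0,19-28)=0
  Job 4: p=8, d=30, C=27, tardiness=max(0,27-30)=0
Total tardiness = 0

0


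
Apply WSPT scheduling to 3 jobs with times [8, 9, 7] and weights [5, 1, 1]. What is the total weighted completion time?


Compute p/w ratios and sort ascending (WSPT): [(8, 5), (7, 1), (9, 1)]
Compute weighted completion times:
  Job (p=8,w=5): C=8, w*C=5*8=40
  Job (p=7,w=1): C=15, w*C=1*15=15
  Job (p=9,w=1): C=24, w*C=1*24=24
Total weighted completion time = 79

79


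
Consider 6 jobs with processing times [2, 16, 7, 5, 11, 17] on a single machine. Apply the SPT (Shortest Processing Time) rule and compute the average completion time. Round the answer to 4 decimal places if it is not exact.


Sort jobs by processing time (SPT order): [2, 5, 7, 11, 16, 17]
Compute completion times sequentially:
  Job 1: processing = 2, completes at 2
  Job 2: processing = 5, completes at 7
  Job 3: processing = 7, completes at 14
  Job 4: processing = 11, completes at 25
  Job 5: processing = 16, completes at 41
  Job 6: processing = 17, completes at 58
Sum of completion times = 147
Average completion time = 147/6 = 24.5

24.5


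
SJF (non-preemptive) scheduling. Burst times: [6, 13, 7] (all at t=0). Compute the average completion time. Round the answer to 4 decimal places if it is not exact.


SJF order (ascending): [6, 7, 13]
Completion times:
  Job 1: burst=6, C=6
  Job 2: burst=7, C=13
  Job 3: burst=13, C=26
Average completion = 45/3 = 15.0

15.0


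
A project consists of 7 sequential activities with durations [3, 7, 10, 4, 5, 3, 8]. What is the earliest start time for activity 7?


Activity 7 starts after activities 1 through 6 complete.
Predecessor durations: [3, 7, 10, 4, 5, 3]
ES = 3 + 7 + 10 + 4 + 5 + 3 = 32

32


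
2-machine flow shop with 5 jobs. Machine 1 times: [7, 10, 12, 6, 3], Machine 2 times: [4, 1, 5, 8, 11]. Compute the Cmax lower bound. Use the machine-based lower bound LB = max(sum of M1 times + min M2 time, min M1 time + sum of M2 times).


LB1 = sum(M1 times) + min(M2 times) = 38 + 1 = 39
LB2 = min(M1 times) + sum(M2 times) = 3 + 29 = 32
Lower bound = max(LB1, LB2) = max(39, 32) = 39

39


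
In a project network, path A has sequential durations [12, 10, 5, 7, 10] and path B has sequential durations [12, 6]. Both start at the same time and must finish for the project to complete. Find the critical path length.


Path A total = 12 + 10 + 5 + 7 + 10 = 44
Path B total = 12 + 6 = 18
Critical path = longest path = max(44, 18) = 44

44


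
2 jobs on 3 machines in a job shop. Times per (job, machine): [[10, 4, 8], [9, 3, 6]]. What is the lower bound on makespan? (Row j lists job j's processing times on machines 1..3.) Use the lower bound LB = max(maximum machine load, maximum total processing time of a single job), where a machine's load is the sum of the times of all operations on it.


Machine loads:
  Machine 1: 10 + 9 = 19
  Machine 2: 4 + 3 = 7
  Machine 3: 8 + 6 = 14
Max machine load = 19
Job totals:
  Job 1: 22
  Job 2: 18
Max job total = 22
Lower bound = max(19, 22) = 22

22


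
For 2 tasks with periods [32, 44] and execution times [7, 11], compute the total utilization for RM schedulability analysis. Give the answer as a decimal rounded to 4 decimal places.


Compute individual utilizations (exact fractions):
  Task 1: C/T = 7/32 (approx. 0.2188)
  Task 2: C/T = 11/44 = 1/4 (approx. 0.25)
Total utilization U = 7/32 + 1/4 = 15/32
Rounded to 4 decimal places: U = 0.4688
RM (Liu & Layland) bound for 2 tasks = 0.828427; compare with U = 15/32 (approx. 0.468750)
U <= bound, so schedulable by RM sufficient condition.

0.4688


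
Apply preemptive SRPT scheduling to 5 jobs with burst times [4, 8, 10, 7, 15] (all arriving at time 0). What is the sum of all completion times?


Since all jobs arrive at t=0, SRPT equals SPT ordering.
SPT order: [4, 7, 8, 10, 15]
Completion times:
  Job 1: p=4, C=4
  Job 2: p=7, C=11
  Job 3: p=8, C=19
  Job 4: p=10, C=29
  Job 5: p=15, C=44
Total completion time = 4 + 11 + 19 + 29 + 44 = 107

107


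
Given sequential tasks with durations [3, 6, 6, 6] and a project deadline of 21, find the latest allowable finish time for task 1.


LF(activity 1) = deadline - sum of successor durations
Successors: activities 2 through 4 with durations [6, 6, 6]
Sum of successor durations = 18
LF = 21 - 18 = 3

3


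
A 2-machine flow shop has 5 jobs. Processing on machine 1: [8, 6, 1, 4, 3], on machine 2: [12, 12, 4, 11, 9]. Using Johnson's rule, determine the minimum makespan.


Apply Johnson's rule:
  Group 1 (a <= b): [(3, 1, 4), (5, 3, 9), (4, 4, 11), (2, 6, 12), (1, 8, 12)]
  Group 2 (a > b): []
Optimal job order: [3, 5, 4, 2, 1]
Schedule:
  Job 3: M1 done at 1, M2 done at 5
  Job 5: M1 done at 4, M2 done at 14
  Job 4: M1 done at 8, M2 done at 25
  Job 2: M1 done at 14, M2 done at 37
  Job 1: M1 done at 22, M2 done at 49
Makespan = 49

49


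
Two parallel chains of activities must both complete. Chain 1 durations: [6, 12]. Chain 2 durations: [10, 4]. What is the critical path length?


Path A total = 6 + 12 = 18
Path B total = 10 + 4 = 14
Critical path = longest path = max(18, 14) = 18

18


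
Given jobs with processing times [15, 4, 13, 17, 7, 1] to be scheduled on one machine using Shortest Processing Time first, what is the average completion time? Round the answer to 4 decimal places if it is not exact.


Sort jobs by processing time (SPT order): [1, 4, 7, 13, 15, 17]
Compute completion times sequentially:
  Job 1: processing = 1, completes at 1
  Job 2: processing = 4, completes at 5
  Job 3: processing = 7, completes at 12
  Job 4: processing = 13, completes at 25
  Job 5: processing = 15, completes at 40
  Job 6: processing = 17, completes at 57
Sum of completion times = 140
Average completion time = 140/6 = 23.3333

23.3333


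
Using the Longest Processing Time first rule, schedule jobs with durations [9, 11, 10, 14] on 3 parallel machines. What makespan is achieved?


Sort jobs in decreasing order (LPT): [14, 11, 10, 9]
Assign each job to the least loaded machine:
  Machine 1: jobs [14], load = 14
  Machine 2: jobs [11], load = 11
  Machine 3: jobs [10, 9], load = 19
Makespan = max load = 19

19


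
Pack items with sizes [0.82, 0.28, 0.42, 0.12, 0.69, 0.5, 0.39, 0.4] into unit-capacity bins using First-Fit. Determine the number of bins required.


Place items sequentially using First-Fit:
  Item 0.82 -> new Bin 1
  Item 0.28 -> new Bin 2
  Item 0.42 -> Bin 2 (now 0.7)
  Item 0.12 -> Bin 1 (now 0.94)
  Item 0.69 -> new Bin 3
  Item 0.5 -> new Bin 4
  Item 0.39 -> Bin 4 (now 0.89)
  Item 0.4 -> new Bin 5
Total bins used = 5

5


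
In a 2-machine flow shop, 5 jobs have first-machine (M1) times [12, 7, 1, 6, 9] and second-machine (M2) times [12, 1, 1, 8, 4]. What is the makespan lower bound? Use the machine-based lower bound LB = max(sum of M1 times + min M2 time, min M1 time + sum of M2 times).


LB1 = sum(M1 times) + min(M2 times) = 35 + 1 = 36
LB2 = min(M1 times) + sum(M2 times) = 1 + 26 = 27
Lower bound = max(LB1, LB2) = max(36, 27) = 36

36


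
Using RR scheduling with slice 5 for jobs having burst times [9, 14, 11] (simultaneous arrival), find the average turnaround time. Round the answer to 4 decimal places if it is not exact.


Time quantum = 5
Execution trace:
  J1 runs 5 units, time = 5
  J2 runs 5 units, time = 10
  J3 runs 5 units, time = 15
  J1 runs 4 units, time = 19
  J2 runs 5 units, time = 24
  J3 runs 5 units, time = 29
  J2 runs 4 units, time = 33
  J3 runs 1 units, time = 34
Finish times: [19, 33, 34]
Average turnaround = 86/3 = 28.6667

28.6667


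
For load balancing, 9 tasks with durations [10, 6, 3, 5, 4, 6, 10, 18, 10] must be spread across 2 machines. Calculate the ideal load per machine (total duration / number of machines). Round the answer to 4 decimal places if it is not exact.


Total processing time = 10 + 6 + 3 + 5 + 4 + 6 + 10 + 18 + 10 = 72
Number of machines = 2
Ideal balanced load = 72 / 2 = 36.0

36.0


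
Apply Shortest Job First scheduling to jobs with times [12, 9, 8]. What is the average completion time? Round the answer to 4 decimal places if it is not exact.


SJF order (ascending): [8, 9, 12]
Completion times:
  Job 1: burst=8, C=8
  Job 2: burst=9, C=17
  Job 3: burst=12, C=29
Average completion = 54/3 = 18.0

18.0


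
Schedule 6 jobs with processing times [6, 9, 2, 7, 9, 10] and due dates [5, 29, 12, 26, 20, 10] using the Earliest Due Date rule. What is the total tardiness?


Sort by due date (EDD order): [(6, 5), (10, 10), (2, 12), (9, 20), (7, 26), (9, 29)]
Compute completion times and tardiness:
  Job 1: p=6, d=5, C=6, tardiness=max(0,6-5)=1
  Job 2: p=10, d=10, C=16, tardiness=max(0,16-10)=6
  Job 3: p=2, d=12, C=18, tardiness=max(0,18-12)=6
  Job 4: p=9, d=20, C=27, tardiness=max(0,27-20)=7
  Job 5: p=7, d=26, C=34, tardiness=max(0,34-26)=8
  Job 6: p=9, d=29, C=43, tardiness=max(0,43-29)=14
Total tardiness = 42

42


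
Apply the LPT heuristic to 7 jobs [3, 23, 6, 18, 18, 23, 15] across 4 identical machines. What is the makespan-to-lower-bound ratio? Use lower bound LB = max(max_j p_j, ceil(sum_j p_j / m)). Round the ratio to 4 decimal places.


LPT order: [23, 23, 18, 18, 15, 6, 3]
Machine loads after assignment: [26, 23, 33, 24]
LPT makespan = 33
Lower bound = max(max_job, ceil(total/4)) = max(23, 27) = 27
Ratio = 33 / 27 = 1.2222

1.2222


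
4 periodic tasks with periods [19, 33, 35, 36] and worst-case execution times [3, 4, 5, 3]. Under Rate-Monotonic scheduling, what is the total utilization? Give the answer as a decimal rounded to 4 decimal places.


Compute individual utilizations (exact fractions):
  Task 1: C/T = 3/19 (approx. 0.1579)
  Task 2: C/T = 4/33 (approx. 0.1212)
  Task 3: C/T = 5/35 = 1/7 (approx. 0.1429)
  Task 4: C/T = 3/36 = 1/12 (approx. 0.0833)
Total utilization U = 3/19 + 4/33 + 1/7 + 1/12 = 2957/5852
Rounded to 4 decimal places: U = 0.5053
RM (Liu & Layland) bound for 4 tasks = 0.756828; compare with U = 2957/5852 (approx. 0.505297)
U <= bound, so schedulable by RM sufficient condition.

0.5053


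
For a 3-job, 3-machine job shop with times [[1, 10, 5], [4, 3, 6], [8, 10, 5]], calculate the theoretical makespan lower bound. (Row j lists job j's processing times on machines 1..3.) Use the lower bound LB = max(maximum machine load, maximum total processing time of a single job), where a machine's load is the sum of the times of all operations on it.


Machine loads:
  Machine 1: 1 + 4 + 8 = 13
  Machine 2: 10 + 3 + 10 = 23
  Machine 3: 5 + 6 + 5 = 16
Max machine load = 23
Job totals:
  Job 1: 16
  Job 2: 13
  Job 3: 23
Max job total = 23
Lower bound = max(23, 23) = 23

23


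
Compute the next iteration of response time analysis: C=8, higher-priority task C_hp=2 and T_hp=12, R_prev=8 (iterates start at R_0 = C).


R_next = C + ceil(R_prev / T_hp) * C_hp
ceil(8 / 12) = ceil(0.6667) = 1
Interference = 1 * 2 = 2
R_next = 8 + 2 = 10

10


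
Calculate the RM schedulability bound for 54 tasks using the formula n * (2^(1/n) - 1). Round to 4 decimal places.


Compute 2^(1/54) = 1.0129187947
Subtract 1: 1.0129187947 - 1 = 0.0129187947
Multiply by n: 54 * 0.0129187947 = 0.6976149138
Round to 4 dp: 0.6976

0.6976


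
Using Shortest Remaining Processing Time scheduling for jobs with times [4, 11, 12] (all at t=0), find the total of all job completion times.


Since all jobs arrive at t=0, SRPT equals SPT ordering.
SPT order: [4, 11, 12]
Completion times:
  Job 1: p=4, C=4
  Job 2: p=11, C=15
  Job 3: p=12, C=27
Total completion time = 4 + 15 + 27 = 46

46


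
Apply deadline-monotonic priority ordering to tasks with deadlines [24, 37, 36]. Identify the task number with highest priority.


Sort tasks by relative deadline (ascending):
  Task 1: deadline = 24
  Task 3: deadline = 36
  Task 2: deadline = 37
Priority order (highest first): [1, 3, 2]
Highest priority task = 1

1


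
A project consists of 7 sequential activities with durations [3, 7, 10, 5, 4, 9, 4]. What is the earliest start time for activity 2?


Activity 2 starts after activities 1 through 1 complete.
Predecessor durations: [3]
ES = 3 = 3

3


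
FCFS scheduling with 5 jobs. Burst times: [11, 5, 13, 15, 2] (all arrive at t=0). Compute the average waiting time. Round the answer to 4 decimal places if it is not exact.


FCFS order (as given): [11, 5, 13, 15, 2]
Waiting times:
  Job 1: wait = 0
  Job 2: wait = 11
  Job 3: wait = 16
  Job 4: wait = 29
  Job 5: wait = 44
Sum of waiting times = 100
Average waiting time = 100/5 = 20.0

20.0


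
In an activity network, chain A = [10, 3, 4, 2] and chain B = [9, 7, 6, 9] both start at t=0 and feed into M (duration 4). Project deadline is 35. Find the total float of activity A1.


Forward pass: ES(A1) = sum of predecessors on chain A = 0
EF = ES + duration = 0 + 10 = 10
Backward pass: LF(M) = deadline = 35; LS(M) = 35 - 4 = 31
LF(A1) = LS(M) - sum(successors on chain A) = 31 - 9 = 22
LS = LF - duration = 22 - 10 = 12
Total float = LS - ES = 12 - 0 = 12

12


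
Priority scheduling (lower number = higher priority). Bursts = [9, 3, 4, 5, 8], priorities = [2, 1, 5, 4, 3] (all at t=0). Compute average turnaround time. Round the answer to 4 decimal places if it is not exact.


Sort by priority (ascending = highest first):
Order: [(1, 3), (2, 9), (3, 8), (4, 5), (5, 4)]
Completion times:
  Priority 1, burst=3, C=3
  Priority 2, burst=9, C=12
  Priority 3, burst=8, C=20
  Priority 4, burst=5, C=25
  Priority 5, burst=4, C=29
Average turnaround = 89/5 = 17.8

17.8


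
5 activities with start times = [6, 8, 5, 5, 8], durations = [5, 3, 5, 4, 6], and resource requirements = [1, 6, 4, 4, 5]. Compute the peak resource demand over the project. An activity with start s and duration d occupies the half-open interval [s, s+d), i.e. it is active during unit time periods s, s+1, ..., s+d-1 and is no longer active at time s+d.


Each activity i is active on [start_i, start_i + duration_i).
Compute total resource usage per time slot:
  t=0: active resources = [], total = 0
  t=1: active resources = [], total = 0
  t=2: active resources = [], total = 0
  t=3: active resources = [], total = 0
  t=4: active resources = [], total = 0
  t=5: active resources = [4, 4], total = 8
  t=6: active resources = [1, 4, 4], total = 9
  t=7: active resources = [1, 4, 4], total = 9
  t=8: active resources = [1, 6, 4, 4, 5], total = 20
  t=9: active resources = [1, 6, 4, 5], total = 16
  t=10: active resources = [1, 6, 5], total = 12
  t=11: active resources = [5], total = 5
  t=12: active resources = [5], total = 5
  t=13: active resources = [5], total = 5
Peak resource demand = 20

20


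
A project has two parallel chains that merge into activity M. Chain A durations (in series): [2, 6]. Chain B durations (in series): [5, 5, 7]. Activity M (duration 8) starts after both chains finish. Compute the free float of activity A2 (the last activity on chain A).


ES(A2) = sum of predecessors on chain A = 2
EF(A2) = ES + duration = 2 + 6 = 8
Successor of A2 is M. ES(M) = max(sum(A), sum(B)) = max(8, 17) = 17
Free float = ES(successor) - EF(current) = 17 - 8 = 9

9


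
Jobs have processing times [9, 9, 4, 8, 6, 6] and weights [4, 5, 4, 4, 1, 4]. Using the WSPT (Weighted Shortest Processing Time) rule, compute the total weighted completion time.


Compute p/w ratios and sort ascending (WSPT): [(4, 4), (6, 4), (9, 5), (8, 4), (9, 4), (6, 1)]
Compute weighted completion times:
  Job (p=4,w=4): C=4, w*C=4*4=16
  Job (p=6,w=4): C=10, w*C=4*10=40
  Job (p=9,w=5): C=19, w*C=5*19=95
  Job (p=8,w=4): C=27, w*C=4*27=108
  Job (p=9,w=4): C=36, w*C=4*36=144
  Job (p=6,w=1): C=42, w*C=1*42=42
Total weighted completion time = 445

445


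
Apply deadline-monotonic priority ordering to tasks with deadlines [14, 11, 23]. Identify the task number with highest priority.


Sort tasks by relative deadline (ascending):
  Task 2: deadline = 11
  Task 1: deadline = 14
  Task 3: deadline = 23
Priority order (highest first): [2, 1, 3]
Highest priority task = 2

2


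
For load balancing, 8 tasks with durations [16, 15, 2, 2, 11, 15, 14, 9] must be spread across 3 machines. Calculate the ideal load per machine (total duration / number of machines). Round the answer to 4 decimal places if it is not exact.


Total processing time = 16 + 15 + 2 + 2 + 11 + 15 + 14 + 9 = 84
Number of machines = 3
Ideal balanced load = 84 / 3 = 28.0

28.0


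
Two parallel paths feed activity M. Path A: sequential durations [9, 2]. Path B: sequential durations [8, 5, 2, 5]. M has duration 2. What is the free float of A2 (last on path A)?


ES(A2) = sum of predecessors on chain A = 9
EF(A2) = ES + duration = 9 + 2 = 11
Successor of A2 is M. ES(M) = max(sum(A), sum(B)) = max(11, 20) = 20
Free float = ES(successor) - EF(current) = 20 - 11 = 9

9


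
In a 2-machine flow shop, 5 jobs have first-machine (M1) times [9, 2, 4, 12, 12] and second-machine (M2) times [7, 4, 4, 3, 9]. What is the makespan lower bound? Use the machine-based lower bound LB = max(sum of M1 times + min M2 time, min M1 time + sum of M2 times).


LB1 = sum(M1 times) + min(M2 times) = 39 + 3 = 42
LB2 = min(M1 times) + sum(M2 times) = 2 + 27 = 29
Lower bound = max(LB1, LB2) = max(42, 29) = 42

42


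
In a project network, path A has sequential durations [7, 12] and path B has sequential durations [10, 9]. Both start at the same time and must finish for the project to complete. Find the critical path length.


Path A total = 7 + 12 = 19
Path B total = 10 + 9 = 19
Critical path = longest path = max(19, 19) = 19

19
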